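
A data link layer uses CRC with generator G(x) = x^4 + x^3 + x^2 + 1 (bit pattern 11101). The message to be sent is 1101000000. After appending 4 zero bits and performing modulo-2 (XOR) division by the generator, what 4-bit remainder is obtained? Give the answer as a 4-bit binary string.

0001

Append 4 zeros: 11010000000000. Divide by 11101 (XOR where the leading bit is 1):
  pos 0: 11010 XOR 11101 = 00111
  pos 2: 11100 XOR 11101 = 00001
  pos 6: 10000 XOR 11101 = 01101
  pos 7: 11010 XOR 11101 = 00111
  pos 9: 11100 XOR 11101 = 00001
Remainder (last 4 bits) = 0001. This is the CRC / FCS.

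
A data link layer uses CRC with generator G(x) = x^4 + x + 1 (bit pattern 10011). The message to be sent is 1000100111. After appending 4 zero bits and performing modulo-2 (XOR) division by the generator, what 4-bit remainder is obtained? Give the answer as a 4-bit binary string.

1110

Append 4 zeros: 10001001110000. Divide by 10011 (XOR where the leading bit is 1):
  pos 0: 10001 XOR 10011 = 00010
  pos 3: 10001 XOR 10011 = 00010
  pos 6: 10110 XOR 10011 = 00101
  pos 8: 10100 XOR 10011 = 00111
Remainder (last 4 bits) = 1110. This is the CRC / FCS.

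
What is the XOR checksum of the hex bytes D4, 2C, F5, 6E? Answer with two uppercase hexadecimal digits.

XOR the bytes together:
  start with 0xD4
  0xD4 ⊕ 0x2C = 0xF8
  0xF8 ⊕ 0xF5 = 0x0D
  0x0D ⊕ 0x6E = 0x63

63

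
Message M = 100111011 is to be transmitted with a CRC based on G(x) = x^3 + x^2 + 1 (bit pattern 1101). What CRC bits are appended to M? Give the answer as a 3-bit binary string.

000

Append 3 zeros: 100111011000. Divide by 1101 (XOR where the leading bit is 1):
  pos 0: 1001 XOR 1101 = 0100
  pos 1: 1001 XOR 1101 = 0100
  pos 2: 1001 XOR 1101 = 0100
  pos 3: 1000 XOR 1101 = 0101
  pos 4: 1011 XOR 1101 = 0110
  pos 5: 1101 XOR 1101 = 0000
Remainder (last 3 bits) = 000. This is the CRC / FCS.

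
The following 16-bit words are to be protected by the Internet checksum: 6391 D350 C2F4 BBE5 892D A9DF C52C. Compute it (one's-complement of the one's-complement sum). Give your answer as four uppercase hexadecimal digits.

One's-complement addition (fold any carry out of bit 15 back into bit 0):
  0x6391 + 0xD350 = 0x136E1 → wrap carry → 0x36E2
  0x36E2 + 0xC2F4 = 0x0F9D6
  0xF9D6 + 0xBBE5 = 0x1B5BB → wrap carry → 0xB5BC
  0xB5BC + 0x892D = 0x13EE9 → wrap carry → 0x3EEA
  0x3EEA + 0xA9DF = 0x0E8C9
  0xE8C9 + 0xC52C = 0x1ADF5 → wrap carry → 0xADF6
One's-complement sum = 0xADF6.
Checksum = ~0xADF6 & 0xFFFF = 0x5209.

5209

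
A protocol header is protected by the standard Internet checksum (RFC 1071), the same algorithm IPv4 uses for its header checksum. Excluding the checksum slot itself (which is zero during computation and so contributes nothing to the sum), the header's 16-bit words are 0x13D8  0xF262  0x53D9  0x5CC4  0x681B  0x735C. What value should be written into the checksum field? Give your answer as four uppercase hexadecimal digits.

6DAF

One's-complement addition (fold any carry out of bit 15 back into bit 0):
  0x13D8 + 0xF262 = 0x1063A → wrap carry → 0x063B
  0x063B + 0x53D9 = 0x05A14
  0x5A14 + 0x5CC4 = 0x0B6D8
  0xB6D8 + 0x681B = 0x11EF3 → wrap carry → 0x1EF4
  0x1EF4 + 0x735C = 0x09250
One's-complement sum = 0x9250.
Checksum = ~0x9250 & 0xFFFF = 0x6DAF.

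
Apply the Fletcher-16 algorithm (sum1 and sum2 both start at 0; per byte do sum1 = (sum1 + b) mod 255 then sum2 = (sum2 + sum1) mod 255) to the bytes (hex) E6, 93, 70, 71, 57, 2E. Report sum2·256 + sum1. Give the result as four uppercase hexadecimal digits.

Running sums (mod 255):
  after byte 0 (E6): sum1=230, sum2=230
  after byte 1 (93): sum1=122, sum2=97
  after byte 2 (70): sum1=234, sum2=76
  after byte 3 (71): sum1=92, sum2=168
  after byte 4 (57): sum1=179, sum2=92
  after byte 5 (2E): sum1=225, sum2=62
Checksum = sum2·256 + sum1 = 62·256 + 225 = 16097 = 0x3EE1.

3EE1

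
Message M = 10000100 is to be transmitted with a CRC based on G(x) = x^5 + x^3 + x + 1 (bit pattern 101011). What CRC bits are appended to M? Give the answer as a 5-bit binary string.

Append 5 zeros: 1000010000000. Divide by 101011 (XOR where the leading bit is 1):
  pos 0: 100001 XOR 101011 = 001010
  pos 2: 101000 XOR 101011 = 000011
  pos 6: 110000 XOR 101011 = 011011
  pos 7: 110110 XOR 101011 = 011101
Remainder (last 5 bits) = 11101. This is the CRC / FCS.

11101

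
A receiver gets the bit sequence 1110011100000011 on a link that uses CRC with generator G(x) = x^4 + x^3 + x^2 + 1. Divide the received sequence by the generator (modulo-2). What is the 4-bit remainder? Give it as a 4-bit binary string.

Modulo-2 division of 1110011100000011 by 11101:
  pos 0: 11100 XOR 11101 = 00001
  pos 4: 11110 XOR 11101 = 00011
  pos 7: 11000 XOR 11101 = 00101
  pos 9: 10100 XOR 11101 = 01001
  pos 10: 10011 XOR 11101 = 01110
  pos 11: 11101 XOR 11101 = 00000
Remainder = 0000 (zero — the frame passes the CRC check).

0000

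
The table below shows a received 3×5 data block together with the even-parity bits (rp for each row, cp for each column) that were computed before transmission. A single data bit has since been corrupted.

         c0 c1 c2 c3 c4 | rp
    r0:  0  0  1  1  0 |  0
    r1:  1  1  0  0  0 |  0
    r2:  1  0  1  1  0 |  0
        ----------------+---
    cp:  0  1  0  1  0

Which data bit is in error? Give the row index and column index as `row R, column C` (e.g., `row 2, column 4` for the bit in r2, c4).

row 2, column 3

Recompute each row's even parity and compare to rp:
  r0: data parity 0, sent rp 0 → ok
  r1: data parity 0, sent rp 0 → ok
  r2: data parity 1, sent rp 0 → mismatch
Recompute each column's even parity and compare to cp:
  c0: data parity 0, sent cp 0 → ok
  c1: data parity 1, sent cp 1 → ok
  c2: data parity 0, sent cp 0 → ok
  c3: data parity 0, sent cp 1 → mismatch
  c4: data parity 0, sent cp 0 → ok
Exactly one row (r2) and one column (c3) fail → the flipped bit is at their intersection.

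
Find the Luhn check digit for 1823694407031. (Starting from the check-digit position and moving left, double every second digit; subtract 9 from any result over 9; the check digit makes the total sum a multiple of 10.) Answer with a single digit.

7

Partial digits right→left: 1 3 0 7 0 4 4 9 6 3 2 8 1
Double every second digit counting from the check-digit position (so the 1st, 3rd, 5th, ... of the partial from the right).
  doubled (with −9 where >9): 2 0 0 8 3 4 2 → sum 19
  kept as-is: 3 7 4 9 3 8 → sum 34
Total = 19 + 34 = 53.
Check digit = (10 − (53 mod 10)) mod 10 = 7.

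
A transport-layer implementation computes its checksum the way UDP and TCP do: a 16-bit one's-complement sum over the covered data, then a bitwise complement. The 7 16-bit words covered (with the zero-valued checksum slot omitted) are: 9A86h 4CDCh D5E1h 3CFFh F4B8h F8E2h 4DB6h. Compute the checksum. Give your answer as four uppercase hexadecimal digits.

CA69

One's-complement addition (fold any carry out of bit 15 back into bit 0):
  0x9A86 + 0x4CDC = 0x0E762
  0xE762 + 0xD5E1 = 0x1BD43 → wrap carry → 0xBD44
  0xBD44 + 0x3CFF = 0x0FA43
  0xFA43 + 0xF4B8 = 0x1EEFB → wrap carry → 0xEEFC
  0xEEFC + 0xF8E2 = 0x1E7DE → wrap carry → 0xE7DF
  0xE7DF + 0x4DB6 = 0x13595 → wrap carry → 0x3596
One's-complement sum = 0x3596.
Checksum = ~0x3596 & 0xFFFF = 0xCA69.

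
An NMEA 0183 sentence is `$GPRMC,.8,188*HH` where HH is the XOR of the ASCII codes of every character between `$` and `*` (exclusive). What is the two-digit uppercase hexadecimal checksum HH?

6C

XOR the ASCII codes of the payload characters:
  'G' = 0x47 → acc = 0x47
  'P' = 0x50 → acc = 0x17
  'R' = 0x52 → acc = 0x45
  'M' = 0x4D → acc = 0x08
  'C' = 0x43 → acc = 0x4B
  ',' = 0x2C → acc = 0x67
  '.' = 0x2E → acc = 0x49
  '8' = 0x38 → acc = 0x71
  ',' = 0x2C → acc = 0x5D
  '1' = 0x31 → acc = 0x6C
  '8' = 0x38 → acc = 0x54
  '8' = 0x38 → acc = 0x6C
Checksum = 0x6C.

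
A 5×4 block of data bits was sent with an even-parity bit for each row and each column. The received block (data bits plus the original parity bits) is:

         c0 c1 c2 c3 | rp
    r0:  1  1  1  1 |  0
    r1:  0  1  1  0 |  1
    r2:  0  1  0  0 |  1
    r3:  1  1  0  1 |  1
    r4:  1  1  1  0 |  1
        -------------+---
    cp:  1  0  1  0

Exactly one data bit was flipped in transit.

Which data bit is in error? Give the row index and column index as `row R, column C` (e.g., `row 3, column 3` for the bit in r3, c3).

Recompute each row's even parity and compare to rp:
  r0: data parity 0, sent rp 0 → ok
  r1: data parity 0, sent rp 1 → mismatch
  r2: data parity 1, sent rp 1 → ok
  r3: data parity 1, sent rp 1 → ok
  r4: data parity 1, sent rp 1 → ok
Recompute each column's even parity and compare to cp:
  c0: data parity 1, sent cp 1 → ok
  c1: data parity 1, sent cp 0 → mismatch
  c2: data parity 1, sent cp 1 → ok
  c3: data parity 0, sent cp 0 → ok
Exactly one row (r1) and one column (c1) fail → the flipped bit is at their intersection.

row 1, column 1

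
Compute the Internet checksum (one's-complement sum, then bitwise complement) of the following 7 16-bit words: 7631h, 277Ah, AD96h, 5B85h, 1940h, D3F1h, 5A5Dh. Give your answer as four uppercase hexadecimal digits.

11A9

One's-complement addition (fold any carry out of bit 15 back into bit 0):
  0x7631 + 0x277A = 0x09DAB
  0x9DAB + 0xAD96 = 0x14B41 → wrap carry → 0x4B42
  0x4B42 + 0x5B85 = 0x0A6C7
  0xA6C7 + 0x1940 = 0x0C007
  0xC007 + 0xD3F1 = 0x193F8 → wrap carry → 0x93F9
  0x93F9 + 0x5A5D = 0x0EE56
One's-complement sum = 0xEE56.
Checksum = ~0xEE56 & 0xFFFF = 0x11A9.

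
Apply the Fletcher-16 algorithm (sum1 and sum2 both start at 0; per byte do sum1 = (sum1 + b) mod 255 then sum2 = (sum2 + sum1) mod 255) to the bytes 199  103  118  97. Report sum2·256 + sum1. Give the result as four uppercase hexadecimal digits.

A307

Running sums (mod 255):
  after byte 0 (199): sum1=199, sum2=199
  after byte 1 (103): sum1=47, sum2=246
  after byte 2 (118): sum1=165, sum2=156
  after byte 3 (97): sum1=7, sum2=163
Checksum = sum2·256 + sum1 = 163·256 + 7 = 41735 = 0xA307.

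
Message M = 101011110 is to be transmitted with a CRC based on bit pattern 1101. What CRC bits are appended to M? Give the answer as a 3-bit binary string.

Append 3 zeros: 101011110000. Divide by 1101 (XOR where the leading bit is 1):
  pos 0: 1010 XOR 1101 = 0111
  pos 1: 1111 XOR 1101 = 0010
  pos 3: 1011 XOR 1101 = 0110
  pos 4: 1101 XOR 1101 = 0000
Remainder (last 3 bits) = 000. This is the CRC / FCS.

000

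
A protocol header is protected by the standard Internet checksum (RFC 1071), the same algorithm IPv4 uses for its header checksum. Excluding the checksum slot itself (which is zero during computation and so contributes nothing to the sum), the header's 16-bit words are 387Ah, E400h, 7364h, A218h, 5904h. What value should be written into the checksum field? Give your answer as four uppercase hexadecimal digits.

7503

One's-complement addition (fold any carry out of bit 15 back into bit 0):
  0x387A + 0xE400 = 0x11C7A → wrap carry → 0x1C7B
  0x1C7B + 0x7364 = 0x08FDF
  0x8FDF + 0xA218 = 0x131F7 → wrap carry → 0x31F8
  0x31F8 + 0x5904 = 0x08AFC
One's-complement sum = 0x8AFC.
Checksum = ~0x8AFC & 0xFFFF = 0x7503.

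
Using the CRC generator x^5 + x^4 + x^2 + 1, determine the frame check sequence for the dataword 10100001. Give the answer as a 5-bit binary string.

Append 5 zeros: 1010000100000. Divide by 110101 (XOR where the leading bit is 1):
  pos 0: 101000 XOR 110101 = 011101
  pos 1: 111010 XOR 110101 = 001111
  pos 3: 111110 XOR 110101 = 001011
  pos 5: 101100 XOR 110101 = 011001
  pos 6: 110010 XOR 110101 = 000111
Remainder (last 5 bits) = 01110. This is the CRC / FCS.

01110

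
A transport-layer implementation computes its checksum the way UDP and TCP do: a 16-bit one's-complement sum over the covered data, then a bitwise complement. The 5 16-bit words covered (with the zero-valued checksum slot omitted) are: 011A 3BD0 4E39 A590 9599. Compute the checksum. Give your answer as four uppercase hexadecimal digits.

39B2

One's-complement addition (fold any carry out of bit 15 back into bit 0):
  0x011A + 0x3BD0 = 0x03CEA
  0x3CEA + 0x4E39 = 0x08B23
  0x8B23 + 0xA590 = 0x130B3 → wrap carry → 0x30B4
  0x30B4 + 0x9599 = 0x0C64D
One's-complement sum = 0xC64D.
Checksum = ~0xC64D & 0xFFFF = 0x39B2.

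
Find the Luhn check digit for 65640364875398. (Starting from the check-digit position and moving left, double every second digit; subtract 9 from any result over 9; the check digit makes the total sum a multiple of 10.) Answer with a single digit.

9

Partial digits right→left: 8 9 3 5 7 8 4 6 3 0 4 6 5 6
Double every second digit counting from the check-digit position (so the 1st, 3rd, 5th, ... of the partial from the right).
  doubled (with −9 where >9): 7 6 5 8 6 8 1 → sum 41
  kept as-is: 9 5 8 6 0 6 6 → sum 40
Total = 41 + 40 = 81.
Check digit = (10 − (81 mod 10)) mod 10 = 9.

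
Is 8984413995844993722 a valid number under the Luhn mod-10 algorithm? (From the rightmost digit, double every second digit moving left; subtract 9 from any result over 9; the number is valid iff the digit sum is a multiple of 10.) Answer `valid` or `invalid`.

invalid

From the right, keep odd positions and double even positions (subtract 9 from any doubled value over 9):
  doubled (positions 2,4,...): 4 6 9 8 1 9 2 8 9 → sum 56
  kept (positions 1,3,...): 2 7 9 4 8 9 3 4 8 8 → sum 62
Total = 118.
118 mod 10 = 8, so the number is invalid.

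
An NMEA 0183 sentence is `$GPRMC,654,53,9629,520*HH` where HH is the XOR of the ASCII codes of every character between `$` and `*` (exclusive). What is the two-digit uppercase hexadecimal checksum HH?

49

XOR the ASCII codes of the payload characters:
  'G' = 0x47 → acc = 0x47
  'P' = 0x50 → acc = 0x17
  'R' = 0x52 → acc = 0x45
  'M' = 0x4D → acc = 0x08
  'C' = 0x43 → acc = 0x4B
  ',' = 0x2C → acc = 0x67
  '6' = 0x36 → acc = 0x51
  '5' = 0x35 → acc = 0x64
  '4' = 0x34 → acc = 0x50
  ',' = 0x2C → acc = 0x7C
  '5' = 0x35 → acc = 0x49
  '3' = 0x33 → acc = 0x7A
  ',' = 0x2C → acc = 0x56
  '9' = 0x39 → acc = 0x6F
  '6' = 0x36 → acc = 0x59
  '2' = 0x32 → acc = 0x6B
  '9' = 0x39 → acc = 0x52
  ',' = 0x2C → acc = 0x7E
  '5' = 0x35 → acc = 0x4B
  '2' = 0x32 → acc = 0x79
  '0' = 0x30 → acc = 0x49
Checksum = 0x49.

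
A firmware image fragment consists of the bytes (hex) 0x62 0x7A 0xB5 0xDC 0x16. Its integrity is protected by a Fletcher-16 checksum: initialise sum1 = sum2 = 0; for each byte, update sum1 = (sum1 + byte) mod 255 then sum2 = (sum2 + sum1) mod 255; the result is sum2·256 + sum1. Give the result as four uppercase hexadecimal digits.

C685

Running sums (mod 255):
  after byte 0 (0x62): sum1=98, sum2=98
  after byte 1 (0x7A): sum1=220, sum2=63
  after byte 2 (0xB5): sum1=146, sum2=209
  after byte 3 (0xDC): sum1=111, sum2=65
  after byte 4 (0x16): sum1=133, sum2=198
Checksum = sum2·256 + sum1 = 198·256 + 133 = 50821 = 0xC685.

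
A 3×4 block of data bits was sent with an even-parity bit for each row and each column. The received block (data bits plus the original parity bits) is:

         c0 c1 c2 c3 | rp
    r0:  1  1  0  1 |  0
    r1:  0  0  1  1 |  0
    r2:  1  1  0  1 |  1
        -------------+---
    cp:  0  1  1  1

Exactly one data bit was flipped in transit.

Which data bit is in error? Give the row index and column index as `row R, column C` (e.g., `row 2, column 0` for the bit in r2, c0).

row 0, column 1

Recompute each row's even parity and compare to rp:
  r0: data parity 1, sent rp 0 → mismatch
  r1: data parity 0, sent rp 0 → ok
  r2: data parity 1, sent rp 1 → ok
Recompute each column's even parity and compare to cp:
  c0: data parity 0, sent cp 0 → ok
  c1: data parity 0, sent cp 1 → mismatch
  c2: data parity 1, sent cp 1 → ok
  c3: data parity 1, sent cp 1 → ok
Exactly one row (r0) and one column (c1) fail → the flipped bit is at their intersection.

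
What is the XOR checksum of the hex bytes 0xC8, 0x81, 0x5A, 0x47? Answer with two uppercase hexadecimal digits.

XOR the bytes together:
  start with 0xC8
  0xC8 ⊕ 0x81 = 0x49
  0x49 ⊕ 0x5A = 0x13
  0x13 ⊕ 0x47 = 0x54

54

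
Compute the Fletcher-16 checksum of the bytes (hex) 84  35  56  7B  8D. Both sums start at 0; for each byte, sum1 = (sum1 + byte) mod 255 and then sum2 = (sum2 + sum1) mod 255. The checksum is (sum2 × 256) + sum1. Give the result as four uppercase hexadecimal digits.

Running sums (mod 255):
  after byte 0 (84): sum1=132, sum2=132
  after byte 1 (35): sum1=185, sum2=62
  after byte 2 (56): sum1=16, sum2=78
  after byte 3 (7B): sum1=139, sum2=217
  after byte 4 (8D): sum1=25, sum2=242
Checksum = sum2·256 + sum1 = 242·256 + 25 = 61977 = 0xF219.

F219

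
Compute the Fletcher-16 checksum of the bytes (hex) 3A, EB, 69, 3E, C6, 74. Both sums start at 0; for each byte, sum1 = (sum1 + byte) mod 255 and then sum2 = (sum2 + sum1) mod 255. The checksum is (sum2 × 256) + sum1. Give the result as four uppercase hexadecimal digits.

5B09

Running sums (mod 255):
  after byte 0 (3A): sum1=58, sum2=58
  after byte 1 (EB): sum1=38, sum2=96
  after byte 2 (69): sum1=143, sum2=239
  after byte 3 (3E): sum1=205, sum2=189
  after byte 4 (C6): sum1=148, sum2=82
  after byte 5 (74): sum1=9, sum2=91
Checksum = sum2·256 + sum1 = 91·256 + 9 = 23305 = 0x5B09.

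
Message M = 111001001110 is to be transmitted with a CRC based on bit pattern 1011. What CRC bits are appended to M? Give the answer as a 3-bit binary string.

011

Append 3 zeros: 111001001110000. Divide by 1011 (XOR where the leading bit is 1):
  pos 0: 1110 XOR 1011 = 0101
  pos 1: 1010 XOR 1011 = 0001
  pos 4: 1100 XOR 1011 = 0111
  pos 5: 1111 XOR 1011 = 0100
  pos 6: 1001 XOR 1011 = 0010
  pos 8: 1010 XOR 1011 = 0001
  pos 11: 1000 XOR 1011 = 0011
Remainder (last 3 bits) = 011. This is the CRC / FCS.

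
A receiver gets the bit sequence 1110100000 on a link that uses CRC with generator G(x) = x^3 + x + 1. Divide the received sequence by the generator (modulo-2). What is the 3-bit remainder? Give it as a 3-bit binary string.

Modulo-2 division of 1110100000 by 1011:
  pos 0: 1110 XOR 1011 = 0101
  pos 1: 1011 XOR 1011 = 0000
Remainder = 000 (zero — the frame passes the CRC check).

000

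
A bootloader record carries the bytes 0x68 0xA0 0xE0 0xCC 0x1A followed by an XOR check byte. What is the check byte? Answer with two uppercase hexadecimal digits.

FE

XOR the bytes together:
  start with 0x68
  0x68 ⊕ 0xA0 = 0xC8
  0xC8 ⊕ 0xE0 = 0x28
  0x28 ⊕ 0xCC = 0xE4
  0xE4 ⊕ 0x1A = 0xFE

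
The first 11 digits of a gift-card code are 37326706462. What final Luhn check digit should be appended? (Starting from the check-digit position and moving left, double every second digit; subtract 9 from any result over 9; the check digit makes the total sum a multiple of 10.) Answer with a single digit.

5

Partial digits right→left: 2 6 4 6 0 7 6 2 3 7 3
Double every second digit counting from the check-digit position (so the 1st, 3rd, 5th, ... of the partial from the right).
  doubled (with −9 where >9): 4 8 0 3 6 6 → sum 27
  kept as-is: 6 6 7 2 7 → sum 28
Total = 27 + 28 = 55.
Check digit = (10 − (55 mod 10)) mod 10 = 5.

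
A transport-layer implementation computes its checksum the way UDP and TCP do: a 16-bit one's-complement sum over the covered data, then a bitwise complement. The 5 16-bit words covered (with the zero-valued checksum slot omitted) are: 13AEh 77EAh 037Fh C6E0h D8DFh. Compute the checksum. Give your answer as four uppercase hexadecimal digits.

One's-complement addition (fold any carry out of bit 15 back into bit 0):
  0x13AE + 0x77EA = 0x08B98
  0x8B98 + 0x037F = 0x08F17
  0x8F17 + 0xC6E0 = 0x155F7 → wrap carry → 0x55F8
  0x55F8 + 0xD8DF = 0x12ED7 → wrap carry → 0x2ED8
One's-complement sum = 0x2ED8.
Checksum = ~0x2ED8 & 0xFFFF = 0xD127.

D127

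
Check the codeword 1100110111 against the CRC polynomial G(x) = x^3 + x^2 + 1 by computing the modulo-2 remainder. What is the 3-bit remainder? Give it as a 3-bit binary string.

Modulo-2 division of 1100110111 by 1101:
  pos 0: 1100 XOR 1101 = 0001
  pos 3: 1110 XOR 1101 = 0011
  pos 5: 1111 XOR 1101 = 0010
Remainder = 101 (nonzero — an error is detected).

101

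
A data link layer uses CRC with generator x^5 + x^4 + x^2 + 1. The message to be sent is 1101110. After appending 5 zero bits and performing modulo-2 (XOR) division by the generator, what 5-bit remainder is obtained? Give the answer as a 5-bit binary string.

01011

Append 5 zeros: 110111000000. Divide by 110101 (XOR where the leading bit is 1):
  pos 0: 110111 XOR 110101 = 000010
  pos 4: 100000 XOR 110101 = 010101
  pos 5: 101010 XOR 110101 = 011111
  pos 6: 111110 XOR 110101 = 001011
Remainder (last 5 bits) = 01011. This is the CRC / FCS.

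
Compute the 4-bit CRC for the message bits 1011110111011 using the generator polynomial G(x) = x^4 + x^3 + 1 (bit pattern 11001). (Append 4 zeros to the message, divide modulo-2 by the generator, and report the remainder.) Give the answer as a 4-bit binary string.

Append 4 zeros: 10111101110110000. Divide by 11001 (XOR where the leading bit is 1):
  pos 0: 10111 XOR 11001 = 01110
  pos 1: 11101 XOR 11001 = 00100
  pos 3: 10001 XOR 11001 = 01000
  pos 4: 10001 XOR 11001 = 01000
  pos 5: 10001 XOR 11001 = 01000
  pos 6: 10000 XOR 11001 = 01001
  pos 7: 10011 XOR 11001 = 01010
  pos 8: 10101 XOR 11001 = 01100
  pos 9: 11000 XOR 11001 = 00001
Remainder (last 4 bits) = 1000. This is the CRC / FCS.

1000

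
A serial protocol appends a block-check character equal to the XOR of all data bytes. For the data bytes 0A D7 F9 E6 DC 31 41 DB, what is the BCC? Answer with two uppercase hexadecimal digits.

B5

XOR the bytes together:
  start with 0x0A
  0x0A ⊕ 0xD7 = 0xDD
  0xDD ⊕ 0xF9 = 0x24
  0x24 ⊕ 0xE6 = 0xC2
  0xC2 ⊕ 0xDC = 0x1E
  0x1E ⊕ 0x31 = 0x2F
  0x2F ⊕ 0x41 = 0x6E
  0x6E ⊕ 0xDB = 0xB5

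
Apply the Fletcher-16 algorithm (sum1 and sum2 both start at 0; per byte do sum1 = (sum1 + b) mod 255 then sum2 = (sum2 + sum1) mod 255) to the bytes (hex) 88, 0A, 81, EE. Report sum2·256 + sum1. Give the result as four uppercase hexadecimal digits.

Running sums (mod 255):
  after byte 0 (88): sum1=136, sum2=136
  after byte 1 (0A): sum1=146, sum2=27
  after byte 2 (81): sum1=20, sum2=47
  after byte 3 (EE): sum1=3, sum2=50
Checksum = sum2·256 + sum1 = 50·256 + 3 = 12803 = 0x3203.

3203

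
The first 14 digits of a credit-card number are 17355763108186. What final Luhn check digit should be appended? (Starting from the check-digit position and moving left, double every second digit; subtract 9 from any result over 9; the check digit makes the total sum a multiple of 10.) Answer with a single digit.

6

Partial digits right→left: 6 8 1 8 0 1 3 6 7 5 5 3 7 1
Double every second digit counting from the check-digit position (so the 1st, 3rd, 5th, ... of the partial from the right).
  doubled (with −9 where >9): 3 2 0 6 5 1 5 → sum 22
  kept as-is: 8 8 1 6 5 3 1 → sum 32
Total = 22 + 32 = 54.
Check digit = (10 − (54 mod 10)) mod 10 = 6.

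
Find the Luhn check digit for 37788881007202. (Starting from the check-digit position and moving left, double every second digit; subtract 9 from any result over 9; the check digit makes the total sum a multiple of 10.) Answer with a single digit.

Partial digits right→left: 2 0 2 7 0 0 1 8 8 8 8 7 7 3
Double every second digit counting from the check-digit position (so the 1st, 3rd, 5th, ... of the partial from the right).
  doubled (with −9 where >9): 4 4 0 2 7 7 5 → sum 29
  kept as-is: 0 7 0 8 8 7 3 → sum 33
Total = 29 + 33 = 62.
Check digit = (10 − (62 mod 10)) mod 10 = 8.

8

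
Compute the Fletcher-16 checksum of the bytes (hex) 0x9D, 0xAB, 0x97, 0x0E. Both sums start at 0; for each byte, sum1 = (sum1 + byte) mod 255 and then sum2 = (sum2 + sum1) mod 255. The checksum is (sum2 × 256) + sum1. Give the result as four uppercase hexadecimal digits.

Running sums (mod 255):
  after byte 0 (0x9D): sum1=157, sum2=157
  after byte 1 (0xAB): sum1=73, sum2=230
  after byte 2 (0x97): sum1=224, sum2=199
  after byte 3 (0x0E): sum1=238, sum2=182
Checksum = sum2·256 + sum1 = 182·256 + 238 = 46830 = 0xB6EE.

B6EE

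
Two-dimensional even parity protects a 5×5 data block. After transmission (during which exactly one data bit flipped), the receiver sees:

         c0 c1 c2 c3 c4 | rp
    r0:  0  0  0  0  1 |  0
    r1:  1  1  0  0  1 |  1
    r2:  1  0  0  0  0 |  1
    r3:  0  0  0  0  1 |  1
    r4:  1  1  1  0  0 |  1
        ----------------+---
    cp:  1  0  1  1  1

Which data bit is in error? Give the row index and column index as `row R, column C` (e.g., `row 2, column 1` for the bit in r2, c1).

Recompute each row's even parity and compare to rp:
  r0: data parity 1, sent rp 0 → mismatch
  r1: data parity 1, sent rp 1 → ok
  r2: data parity 1, sent rp 1 → ok
  r3: data parity 1, sent rp 1 → ok
  r4: data parity 1, sent rp 1 → ok
Recompute each column's even parity and compare to cp:
  c0: data parity 1, sent cp 1 → ok
  c1: data parity 0, sent cp 0 → ok
  c2: data parity 1, sent cp 1 → ok
  c3: data parity 0, sent cp 1 → mismatch
  c4: data parity 1, sent cp 1 → ok
Exactly one row (r0) and one column (c3) fail → the flipped bit is at their intersection.

row 0, column 3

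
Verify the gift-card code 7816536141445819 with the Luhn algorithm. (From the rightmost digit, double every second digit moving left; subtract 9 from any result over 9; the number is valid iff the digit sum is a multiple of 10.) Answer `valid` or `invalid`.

From the right, keep odd positions and double even positions (subtract 9 from any doubled value over 9):
  doubled (positions 2,4,...): 2 1 8 8 3 1 2 5 → sum 30
  kept (positions 1,3,...): 9 8 4 1 1 3 6 8 → sum 40
Total = 70.
70 mod 10 = 0, so the number is valid.

valid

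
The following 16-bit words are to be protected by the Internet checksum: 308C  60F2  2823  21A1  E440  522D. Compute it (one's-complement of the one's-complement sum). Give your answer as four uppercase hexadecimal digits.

EE4E

One's-complement addition (fold any carry out of bit 15 back into bit 0):
  0x308C + 0x60F2 = 0x0917E
  0x917E + 0x2823 = 0x0B9A1
  0xB9A1 + 0x21A1 = 0x0DB42
  0xDB42 + 0xE440 = 0x1BF82 → wrap carry → 0xBF83
  0xBF83 + 0x522D = 0x111B0 → wrap carry → 0x11B1
One's-complement sum = 0x11B1.
Checksum = ~0x11B1 & 0xFFFF = 0xEE4E.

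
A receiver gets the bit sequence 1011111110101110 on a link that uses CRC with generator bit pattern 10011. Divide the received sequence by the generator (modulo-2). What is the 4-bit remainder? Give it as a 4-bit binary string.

Modulo-2 division of 1011111110101110 by 10011:
  pos 0: 10111 XOR 10011 = 00100
  pos 2: 10011 XOR 10011 = 00000
  pos 7: 11010 XOR 10011 = 01001
  pos 8: 10011 XOR 10011 = 00000
Remainder = 0110 (nonzero — an error is detected).

0110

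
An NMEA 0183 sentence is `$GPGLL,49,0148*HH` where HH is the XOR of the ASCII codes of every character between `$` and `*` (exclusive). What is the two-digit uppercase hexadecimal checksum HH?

XOR the ASCII codes of the payload characters:
  'G' = 0x47 → acc = 0x47
  'P' = 0x50 → acc = 0x17
  'G' = 0x47 → acc = 0x50
  'L' = 0x4C → acc = 0x1C
  'L' = 0x4C → acc = 0x50
  ',' = 0x2C → acc = 0x7C
  '4' = 0x34 → acc = 0x48
  '9' = 0x39 → acc = 0x71
  ',' = 0x2C → acc = 0x5D
  '0' = 0x30 → acc = 0x6D
  '1' = 0x31 → acc = 0x5C
  '4' = 0x34 → acc = 0x68
  '8' = 0x38 → acc = 0x50
Checksum = 0x50.

50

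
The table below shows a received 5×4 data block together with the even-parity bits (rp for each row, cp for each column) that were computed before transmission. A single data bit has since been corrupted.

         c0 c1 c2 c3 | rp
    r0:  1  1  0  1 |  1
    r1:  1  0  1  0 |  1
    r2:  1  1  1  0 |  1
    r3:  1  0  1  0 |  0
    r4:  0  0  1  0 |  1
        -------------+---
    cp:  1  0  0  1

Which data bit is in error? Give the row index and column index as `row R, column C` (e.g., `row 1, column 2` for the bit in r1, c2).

row 1, column 0

Recompute each row's even parity and compare to rp:
  r0: data parity 1, sent rp 1 → ok
  r1: data parity 0, sent rp 1 → mismatch
  r2: data parity 1, sent rp 1 → ok
  r3: data parity 0, sent rp 0 → ok
  r4: data parity 1, sent rp 1 → ok
Recompute each column's even parity and compare to cp:
  c0: data parity 0, sent cp 1 → mismatch
  c1: data parity 0, sent cp 0 → ok
  c2: data parity 0, sent cp 0 → ok
  c3: data parity 1, sent cp 1 → ok
Exactly one row (r1) and one column (c0) fail → the flipped bit is at their intersection.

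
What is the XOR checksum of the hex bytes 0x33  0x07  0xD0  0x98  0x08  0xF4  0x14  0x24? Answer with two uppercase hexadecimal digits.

XOR the bytes together:
  start with 0x33
  0x33 ⊕ 0x07 = 0x34
  0x34 ⊕ 0xD0 = 0xE4
  0xE4 ⊕ 0x98 = 0x7C
  0x7C ⊕ 0x08 = 0x74
  0x74 ⊕ 0xF4 = 0x80
  0x80 ⊕ 0x14 = 0x94
  0x94 ⊕ 0x24 = 0xB0

B0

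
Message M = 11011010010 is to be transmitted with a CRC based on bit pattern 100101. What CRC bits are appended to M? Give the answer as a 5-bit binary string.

11011

Append 5 zeros: 1101101001000000. Divide by 100101 (XOR where the leading bit is 1):
  pos 0: 110110 XOR 100101 = 010011
  pos 1: 100111 XOR 100101 = 000010
  pos 5: 100010 XOR 100101 = 000111
  pos 8: 111000 XOR 100101 = 011101
  pos 9: 111010 XOR 100101 = 011111
  pos 10: 111110 XOR 100101 = 011011
Remainder (last 5 bits) = 11011. This is the CRC / FCS.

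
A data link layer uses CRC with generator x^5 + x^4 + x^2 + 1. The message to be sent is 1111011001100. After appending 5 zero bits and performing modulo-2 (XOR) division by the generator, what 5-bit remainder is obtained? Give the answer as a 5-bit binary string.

10010

Append 5 zeros: 111101100110000000. Divide by 110101 (XOR where the leading bit is 1):
  pos 0: 111101 XOR 110101 = 001000
  pos 2: 100010 XOR 110101 = 010111
  pos 3: 101110 XOR 110101 = 011011
  pos 4: 110111 XOR 110101 = 000010
  pos 8: 101000 XOR 110101 = 011101
  pos 9: 111010 XOR 110101 = 001111
  pos 11: 111100 XOR 110101 = 001001
Remainder (last 5 bits) = 10010. This is the CRC / FCS.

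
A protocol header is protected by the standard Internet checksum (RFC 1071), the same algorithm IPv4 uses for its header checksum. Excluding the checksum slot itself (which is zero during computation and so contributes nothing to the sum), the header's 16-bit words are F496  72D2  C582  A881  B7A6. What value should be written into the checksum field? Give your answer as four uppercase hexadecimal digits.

72EB

One's-complement addition (fold any carry out of bit 15 back into bit 0):
  0xF496 + 0x72D2 = 0x16768 → wrap carry → 0x6769
  0x6769 + 0xC582 = 0x12CEB → wrap carry → 0x2CEC
  0x2CEC + 0xA881 = 0x0D56D
  0xD56D + 0xB7A6 = 0x18D13 → wrap carry → 0x8D14
One's-complement sum = 0x8D14.
Checksum = ~0x8D14 & 0xFFFF = 0x72EB.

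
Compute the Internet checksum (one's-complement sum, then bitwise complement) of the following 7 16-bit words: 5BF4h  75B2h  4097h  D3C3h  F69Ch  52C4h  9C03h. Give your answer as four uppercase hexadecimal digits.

One's-complement addition (fold any carry out of bit 15 back into bit 0):
  0x5BF4 + 0x75B2 = 0x0D1A6
  0xD1A6 + 0x4097 = 0x1123D → wrap carry → 0x123E
  0x123E + 0xD3C3 = 0x0E601
  0xE601 + 0xF69C = 0x1DC9D → wrap carry → 0xDC9E
  0xDC9E + 0x52C4 = 0x12F62 → wrap carry → 0x2F63
  0x2F63 + 0x9C03 = 0x0CB66
One's-complement sum = 0xCB66.
Checksum = ~0xCB66 & 0xFFFF = 0x3499.

3499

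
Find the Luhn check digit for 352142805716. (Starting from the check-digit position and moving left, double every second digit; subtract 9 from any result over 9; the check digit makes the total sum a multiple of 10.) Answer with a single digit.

Partial digits right→left: 6 1 7 5 0 8 2 4 1 2 5 3
Double every second digit counting from the check-digit position (so the 1st, 3rd, 5th, ... of the partial from the right).
  doubled (with −9 where >9): 3 5 0 4 2 1 → sum 15
  kept as-is: 1 5 8 4 2 3 → sum 23
Total = 15 + 23 = 38.
Check digit = (10 − (38 mod 10)) mod 10 = 2.

2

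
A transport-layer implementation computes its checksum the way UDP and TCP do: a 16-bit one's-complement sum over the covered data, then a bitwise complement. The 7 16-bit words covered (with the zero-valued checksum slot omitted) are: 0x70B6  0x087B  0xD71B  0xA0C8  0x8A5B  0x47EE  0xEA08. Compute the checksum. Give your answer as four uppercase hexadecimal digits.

One's-complement addition (fold any carry out of bit 15 back into bit 0):
  0x70B6 + 0x087B = 0x07931
  0x7931 + 0xD71B = 0x1504C → wrap carry → 0x504D
  0x504D + 0xA0C8 = 0x0F115
  0xF115 + 0x8A5B = 0x17B70 → wrap carry → 0x7B71
  0x7B71 + 0x47EE = 0x0C35F
  0xC35F + 0xEA08 = 0x1AD67 → wrap carry → 0xAD68
One's-complement sum = 0xAD68.
Checksum = ~0xAD68 & 0xFFFF = 0x5297.

5297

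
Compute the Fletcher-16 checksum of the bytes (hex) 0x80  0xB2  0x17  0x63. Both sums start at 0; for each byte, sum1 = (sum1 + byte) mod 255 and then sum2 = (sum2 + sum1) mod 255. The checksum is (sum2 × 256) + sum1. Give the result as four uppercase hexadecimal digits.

Running sums (mod 255):
  after byte 0 (0x80): sum1=128, sum2=128
  after byte 1 (0xB2): sum1=51, sum2=179
  after byte 2 (0x17): sum1=74, sum2=253
  after byte 3 (0x63): sum1=173, sum2=171
Checksum = sum2·256 + sum1 = 171·256 + 173 = 43949 = 0xABAD.

ABAD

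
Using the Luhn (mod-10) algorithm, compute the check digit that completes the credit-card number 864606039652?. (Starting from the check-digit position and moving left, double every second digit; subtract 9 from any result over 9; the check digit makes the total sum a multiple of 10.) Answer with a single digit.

2

Partial digits right→left: 2 5 6 9 3 0 6 0 6 4 6 8
Double every second digit counting from the check-digit position (so the 1st, 3rd, 5th, ... of the partial from the right).
  doubled (with −9 where >9): 4 3 6 3 3 3 → sum 22
  kept as-is: 5 9 0 0 4 8 → sum 26
Total = 22 + 26 = 48.
Check digit = (10 − (48 mod 10)) mod 10 = 2.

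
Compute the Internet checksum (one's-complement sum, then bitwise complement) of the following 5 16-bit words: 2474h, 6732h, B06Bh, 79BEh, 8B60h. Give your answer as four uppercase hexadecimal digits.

One's-complement addition (fold any carry out of bit 15 back into bit 0):
  0x2474 + 0x6732 = 0x08BA6
  0x8BA6 + 0xB06B = 0x13C11 → wrap carry → 0x3C12
  0x3C12 + 0x79BE = 0x0B5D0
  0xB5D0 + 0x8B60 = 0x14130 → wrap carry → 0x4131
One's-complement sum = 0x4131.
Checksum = ~0x4131 & 0xFFFF = 0xBECE.

BECE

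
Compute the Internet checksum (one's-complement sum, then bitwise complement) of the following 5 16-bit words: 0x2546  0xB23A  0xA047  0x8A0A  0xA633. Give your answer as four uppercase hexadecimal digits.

One's-complement addition (fold any carry out of bit 15 back into bit 0):
  0x2546 + 0xB23A = 0x0D780
  0xD780 + 0xA047 = 0x177C7 → wrap carry → 0x77C8
  0x77C8 + 0x8A0A = 0x101D2 → wrap carry → 0x01D3
  0x01D3 + 0xA633 = 0x0A806
One's-complement sum = 0xA806.
Checksum = ~0xA806 & 0xFFFF = 0x57F9.

57F9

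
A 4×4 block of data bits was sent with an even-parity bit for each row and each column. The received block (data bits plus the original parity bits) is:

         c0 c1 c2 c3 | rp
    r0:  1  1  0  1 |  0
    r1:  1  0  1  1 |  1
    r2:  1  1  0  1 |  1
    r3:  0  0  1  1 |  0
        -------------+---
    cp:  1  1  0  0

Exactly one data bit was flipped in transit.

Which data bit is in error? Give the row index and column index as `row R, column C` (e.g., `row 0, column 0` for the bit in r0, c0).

Recompute each row's even parity and compare to rp:
  r0: data parity 1, sent rp 0 → mismatch
  r1: data parity 1, sent rp 1 → ok
  r2: data parity 1, sent rp 1 → ok
  r3: data parity 0, sent rp 0 → ok
Recompute each column's even parity and compare to cp:
  c0: data parity 1, sent cp 1 → ok
  c1: data parity 0, sent cp 1 → mismatch
  c2: data parity 0, sent cp 0 → ok
  c3: data parity 0, sent cp 0 → ok
Exactly one row (r0) and one column (c1) fail → the flipped bit is at their intersection.

row 0, column 1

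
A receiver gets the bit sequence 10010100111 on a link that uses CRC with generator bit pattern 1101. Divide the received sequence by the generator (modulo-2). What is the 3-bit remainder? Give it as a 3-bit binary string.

000

Modulo-2 division of 10010100111 by 1101:
  pos 0: 1001 XOR 1101 = 0100
  pos 1: 1000 XOR 1101 = 0101
  pos 2: 1011 XOR 1101 = 0110
  pos 3: 1100 XOR 1101 = 0001
  pos 6: 1011 XOR 1101 = 0110
  pos 7: 1101 XOR 1101 = 0000
Remainder = 000 (zero — the frame passes the CRC check).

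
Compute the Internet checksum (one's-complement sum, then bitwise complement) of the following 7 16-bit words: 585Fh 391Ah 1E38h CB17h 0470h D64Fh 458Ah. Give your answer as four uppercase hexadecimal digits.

One's-complement addition (fold any carry out of bit 15 back into bit 0):
  0x585F + 0x391A = 0x09179
  0x9179 + 0x1E38 = 0x0AFB1
  0xAFB1 + 0xCB17 = 0x17AC8 → wrap carry → 0x7AC9
  0x7AC9 + 0x0470 = 0x07F39
  0x7F39 + 0xD64F = 0x15588 → wrap carry → 0x5589
  0x5589 + 0x458A = 0x09B13
One's-complement sum = 0x9B13.
Checksum = ~0x9B13 & 0xFFFF = 0x64EC.

64EC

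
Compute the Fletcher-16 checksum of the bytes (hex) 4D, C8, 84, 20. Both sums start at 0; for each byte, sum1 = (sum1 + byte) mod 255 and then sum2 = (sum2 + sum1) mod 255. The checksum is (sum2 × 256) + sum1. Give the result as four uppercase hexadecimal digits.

B8BA

Running sums (mod 255):
  after byte 0 (4D): sum1=77, sum2=77
  after byte 1 (C8): sum1=22, sum2=99
  after byte 2 (84): sum1=154, sum2=253
  after byte 3 (20): sum1=186, sum2=184
Checksum = sum2·256 + sum1 = 184·256 + 186 = 47290 = 0xB8BA.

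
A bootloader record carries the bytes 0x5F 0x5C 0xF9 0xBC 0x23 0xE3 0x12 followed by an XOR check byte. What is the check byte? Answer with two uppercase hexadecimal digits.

XOR the bytes together:
  start with 0x5F
  0x5F ⊕ 0x5C = 0x03
  0x03 ⊕ 0xF9 = 0xFA
  0xFA ⊕ 0xBC = 0x46
  0x46 ⊕ 0x23 = 0x65
  0x65 ⊕ 0xE3 = 0x86
  0x86 ⊕ 0x12 = 0x94

94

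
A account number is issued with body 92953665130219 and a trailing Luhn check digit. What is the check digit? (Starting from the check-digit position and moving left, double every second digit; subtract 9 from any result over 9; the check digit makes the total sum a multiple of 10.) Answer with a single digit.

3

Partial digits right→left: 9 1 2 0 3 1 5 6 6 3 5 9 2 9
Double every second digit counting from the check-digit position (so the 1st, 3rd, 5th, ... of the partial from the right).
  doubled (with −9 where >9): 9 4 6 1 3 1 4 → sum 28
  kept as-is: 1 0 1 6 3 9 9 → sum 29
Total = 28 + 29 = 57.
Check digit = (10 − (57 mod 10)) mod 10 = 3.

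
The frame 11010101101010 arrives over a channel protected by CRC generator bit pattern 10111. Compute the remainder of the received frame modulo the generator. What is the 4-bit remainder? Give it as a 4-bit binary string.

Modulo-2 division of 11010101101010 by 10111:
  pos 0: 11010 XOR 10111 = 01101
  pos 1: 11011 XOR 10111 = 01100
  pos 2: 11000 XOR 10111 = 01111
  pos 3: 11111 XOR 10111 = 01000
  pos 4: 10001 XOR 10111 = 00110
  pos 6: 11001 XOR 10111 = 01110
  pos 7: 11100 XOR 10111 = 01011
  pos 8: 10111 XOR 10111 = 00000
Remainder = 0000 (zero — the frame passes the CRC check).

0000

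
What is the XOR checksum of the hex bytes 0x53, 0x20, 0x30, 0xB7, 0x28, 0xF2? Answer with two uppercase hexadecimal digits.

2E

XOR the bytes together:
  start with 0x53
  0x53 ⊕ 0x20 = 0x73
  0x73 ⊕ 0x30 = 0x43
  0x43 ⊕ 0xB7 = 0xF4
  0xF4 ⊕ 0x28 = 0xDC
  0xDC ⊕ 0xF2 = 0x2E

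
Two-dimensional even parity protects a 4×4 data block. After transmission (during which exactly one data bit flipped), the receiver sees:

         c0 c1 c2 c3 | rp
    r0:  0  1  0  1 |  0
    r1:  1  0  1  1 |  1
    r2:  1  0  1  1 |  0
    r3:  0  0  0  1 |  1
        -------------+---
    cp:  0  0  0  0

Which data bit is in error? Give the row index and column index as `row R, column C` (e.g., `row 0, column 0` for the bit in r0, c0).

row 2, column 1

Recompute each row's even parity and compare to rp:
  r0: data parity 0, sent rp 0 → ok
  r1: data parity 1, sent rp 1 → ok
  r2: data parity 1, sent rp 0 → mismatch
  r3: data parity 1, sent rp 1 → ok
Recompute each column's even parity and compare to cp:
  c0: data parity 0, sent cp 0 → ok
  c1: data parity 1, sent cp 0 → mismatch
  c2: data parity 0, sent cp 0 → ok
  c3: data parity 0, sent cp 0 → ok
Exactly one row (r2) and one column (c1) fail → the flipped bit is at their intersection.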